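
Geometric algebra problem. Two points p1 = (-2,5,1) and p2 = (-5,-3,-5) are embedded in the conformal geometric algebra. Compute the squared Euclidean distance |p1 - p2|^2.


p1 - p2 = (3, 8, 6)
|p1 - p2|^2 = 3^2 + 8^2 + 6^2
= 9 + 64 + 36
= 109


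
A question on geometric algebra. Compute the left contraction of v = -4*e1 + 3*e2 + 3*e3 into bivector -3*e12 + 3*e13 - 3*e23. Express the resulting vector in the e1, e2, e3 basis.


Left contraction v _| B = <vB>_1 (grade-1 part of the geometric product vB).
Using e1_|e12 = e2, e2_|e12 = -e1, e1_|e13 = e3, e3_|e13 = -e1, e2_|e23 = e3, e3_|e23 = -e2:
e1 coeff: -v2*b12 - v3*b13 = -(3)*(-3) - (3)*(3) = 0
e2 coeff: v1*b12 - v3*b23 = (-4)*(-3) - (3)*(-3) = 21
e3 coeff: v1*b13 + v2*b23 = (-4)*(3) + (3)*(-3) = -21
v _| B = 0*e1 + 21*e2 - 21*e3


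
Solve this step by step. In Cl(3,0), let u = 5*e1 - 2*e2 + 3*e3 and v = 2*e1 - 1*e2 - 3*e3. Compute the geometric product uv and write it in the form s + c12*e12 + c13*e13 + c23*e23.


In Cl(3,0): e_i^2 = 1, e_ie_j = -e_je_i for i != j.
Scalar part = u . v = 5*2 + (-2)*(-1) + 3*(-3)
= 10 + 2 + (-9) = 3
e12 coeff = 5*(-1) - (-2)*2 = -5 - (-4) = -1
e13 coeff = 5*(-3) - 3*2 = -15 - 6 = -21
e23 coeff = (-2)*(-3) - 3*(-1) = 6 - (-3) = 9
uv = 3 - 1*e12 - 21*e13 + 9*e23


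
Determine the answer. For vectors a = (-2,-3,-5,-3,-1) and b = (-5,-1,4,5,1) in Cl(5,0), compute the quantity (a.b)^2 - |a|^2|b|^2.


a . b = (-2)*(-5) + (-3)*(-1) + (-5)*4 + (-3)*5 + (-1)*1
= 10 + 3 + (-20) + (-15) + (-1) = -23
|a|^2 = (-2)^2 + (-3)^2 + (-5)^2 + (-3)^2 + (-1)^2 = 48
|b|^2 = (-5)^2 + (-1)^2 + 4^2 + 5^2 + 1^2 = 68
(a.b)^2 = (-23)^2 = 529
|a|^2 * |b|^2 = 48 * 68 = 3264
Result = 529 - 3264 = -2735


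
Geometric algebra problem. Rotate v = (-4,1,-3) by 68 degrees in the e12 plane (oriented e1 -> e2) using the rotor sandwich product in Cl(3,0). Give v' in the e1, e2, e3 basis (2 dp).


Rotor R = cos(34deg) - sin(34deg)*e12
Rotation angle theta = 2 * 34 = 68 degrees in the e12 plane (e1 -> e2).
The component perpendicular to the plane (e3) is invariant: v'_3 = v3 = -3.00
cos(68deg) = 0.3746, sin(68deg) = 0.9272
v'_1 = v1*cos(theta) - v2*sin(theta) = -4*0.3746 - 1*0.9272 = -2.43
v'_2 = v1*sin(theta) + v2*cos(theta) = -4*0.9272 + 1*0.3746 = -3.33
v' = -2.43*e1 - 3.33*e2 - 3.00*e3


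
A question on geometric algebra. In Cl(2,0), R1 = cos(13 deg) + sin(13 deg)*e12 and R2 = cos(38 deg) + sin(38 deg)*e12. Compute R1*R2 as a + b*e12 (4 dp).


Same-plane rotors commute and their half-angles add:
R1*R2 = cos(a1 + a2) + sin(a1 + a2)*e12.
a1 + a2 = 13 + 38 = 51 deg
cos(51 deg) = 0.6293
sin(51 deg) = 0.7771
R1*R2 = 0.6293 + 0.7771*e12


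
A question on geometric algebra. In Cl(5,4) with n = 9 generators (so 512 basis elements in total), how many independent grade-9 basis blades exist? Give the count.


Number of grade-k basis blades in Cl(p,q) with n = p + q is C(n, k).
n = 5 + 4 = 9
C(9, 9) = 9! / (9! * 0!)
= 362880 / (362880 * 1)
= 1


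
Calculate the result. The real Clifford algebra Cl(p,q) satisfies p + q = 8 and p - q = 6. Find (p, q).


We need p + q = 8 and p - q = 6.
Adding: 2p = 8 + 6 = 14, so p = 7.
Then q = 8 - 7 = 1.
(p, q) = (7, 1)


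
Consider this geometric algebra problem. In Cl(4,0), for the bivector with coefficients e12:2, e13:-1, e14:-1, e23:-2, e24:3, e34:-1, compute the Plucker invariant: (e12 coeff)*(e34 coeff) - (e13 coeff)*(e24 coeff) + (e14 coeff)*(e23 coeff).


Plucker relation: af - be + cd
a*f = 2*(-1) = -2
b*e = (-1)*3 = -3
c*d = (-1)*(-2) = 2
af - be + cd = -2 - (-3) + 2
= 3


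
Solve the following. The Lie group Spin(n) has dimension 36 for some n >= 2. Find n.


dim Spin(n) = dim so(n) = n(n-1)/2.
Solve n(n-1)/2 = 36, i.e. n^2 - n - 72 = 0.
Discriminant = 1 + 8*36 = 289
n = (1 + sqrt(289))/2 = (1 + 17)/2 = 9


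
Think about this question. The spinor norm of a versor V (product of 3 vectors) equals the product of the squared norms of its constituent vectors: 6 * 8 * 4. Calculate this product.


Spinor norm N(V) = |v1|^2 * |v2|^2 * ... * |v3|^2
= 6 * 8 * 4
Running product: 6, 48, 192
N(V) = 192


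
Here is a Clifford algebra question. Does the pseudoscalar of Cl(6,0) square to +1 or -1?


The pseudoscalar I = e1...e_n (product of all n generators) of Cl(p,q) satisfies I^2 = (-1)^(q + n(n-1)/2).
p = 6, q = 0, n = p + q = 6
n(n-1)/2 = 6 * 5 / 2 = 15
Exponent = q + n(n-1)/2 = 0 + 15 = 15
I^2 = (-1)^15 = -1


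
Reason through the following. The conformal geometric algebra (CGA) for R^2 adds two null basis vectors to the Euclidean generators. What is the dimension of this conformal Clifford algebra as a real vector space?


The conformal model of R^2 uses Cl(3,1): the 2 Euclidean generators plus two extra orthogonal generators e+ (e+^2 = +1) and e- (e-^2 = -1), from which the null vectors e0, einf are built.
Number of generators m = 2 + 2 = 4.
dim Cl(p,q) = 2^m = 2^4 = 16


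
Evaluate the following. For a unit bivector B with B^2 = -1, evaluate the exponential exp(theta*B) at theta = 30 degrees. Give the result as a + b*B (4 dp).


For a unit bivector B with B^2 = -1, the exponential series gives
e^(theta*B) = cos(theta) + sin(theta)*B (the GA analogue of Euler's formula).
theta = 30 degrees = 0.523599 rad
cos(30 deg) = 0.8660
sin(30 deg) = 0.5000
exp(theta*B) = 0.8660 + 0.5000*B


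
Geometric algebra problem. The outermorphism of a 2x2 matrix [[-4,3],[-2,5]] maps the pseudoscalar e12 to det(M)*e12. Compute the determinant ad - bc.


The outermorphism of a linear map f sends e1^e2 to f(e1)^f(e2).
f(e1) = -4*e1 - 2*e2
f(e2) = 3*e1 + 5*e2
f(e1) ^ f(e2) = (-4*e1 - 2*e2) ^ (3*e1 + 5*e2)
= (-4)*5*e12 + (-2)*3*e21
= (-20 - (-6))*e12
= -14*e12
Coefficient = -14


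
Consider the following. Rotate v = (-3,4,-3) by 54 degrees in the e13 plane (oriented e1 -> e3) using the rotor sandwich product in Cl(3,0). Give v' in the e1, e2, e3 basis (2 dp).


Rotor R = cos(27deg) - sin(27deg)*e13
Rotation angle theta = 2 * 27 = 54 degrees in the e13 plane (e1 -> e3).
The component perpendicular to the plane (e2) is invariant: v'_2 = v2 = 4.00
cos(54deg) = 0.5878, sin(54deg) = 0.8090
v'_1 = v1*cos(theta) - v3*sin(theta) = -3*0.5878 - (-3)*0.8090 = 0.66
v'_3 = v1*sin(theta) + v3*cos(theta) = -3*0.8090 + (-3)*0.5878 = -4.19
v' = 0.66*e1 + 4.00*e2 - 4.19*e3


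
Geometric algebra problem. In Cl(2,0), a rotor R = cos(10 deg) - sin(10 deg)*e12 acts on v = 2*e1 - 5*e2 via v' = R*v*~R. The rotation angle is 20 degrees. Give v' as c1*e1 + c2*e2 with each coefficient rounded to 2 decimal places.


Rotor R = cos(10deg) - sin(10deg)*e12
Rotation angle theta = 2 * 10 = 20 degrees
v' = R*v*~R rotates v by theta.
cos(20deg) = 0.9397, sin(20deg) = 0.3420
v'_1 = 2*cos(20deg) - (-5)*sin(20deg)
= 2*0.9397 - (-5)*0.3420
= 3.59
v'_2 = 2*sin(20deg) + (-5)*cos(20deg)
= 2*0.3420 + (-5)*0.9397
= -4.01
v' = 3.59*e1 - 4.01*e2


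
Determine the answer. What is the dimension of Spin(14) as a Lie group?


Spin(n) double-covers SO(n); both have Lie algebra so(n) of dimension n(n-1)/2.
n = 14
n(n-1) = 14 * 13 = 182
dim Spin(14) = 182/2 = 91


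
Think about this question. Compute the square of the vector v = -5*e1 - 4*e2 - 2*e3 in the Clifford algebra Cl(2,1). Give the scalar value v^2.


v^2 = sum of c_i^2 * e_i^2
Positive signature terms (e_i^2 = +1): (-5)^2 + (-4)^2 = 41
Negative signature terms (e_j^2 = -1): (-2)^2 = 4
v^2 = 41 - 4 = 37


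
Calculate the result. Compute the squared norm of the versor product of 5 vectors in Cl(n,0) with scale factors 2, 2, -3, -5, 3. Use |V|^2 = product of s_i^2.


Each vector v_i has |v_i|^2 = s_i^2
Squared scales: 2^2 = 4, 2^2 = 4, (-3)^2 = 9, (-5)^2 = 25, 3^2 = 9
|V|^2 = 4 * 4 * 9 * 25 * 9
= 32400


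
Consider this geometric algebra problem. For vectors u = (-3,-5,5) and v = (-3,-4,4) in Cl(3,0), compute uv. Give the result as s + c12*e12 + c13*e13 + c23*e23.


In Cl(3,0): e_i^2 = 1, e_ie_j = -e_je_i for i != j.
Scalar part = u . v = (-3)*(-3) + (-5)*(-4) + 5*4
= 9 + 20 + 20 = 49
e12 coeff = (-3)*(-4) - (-5)*(-3) = 12 - 15 = -3
e13 coeff = (-3)*4 - 5*(-3) = -12 - (-15) = 3
e23 coeff = (-5)*4 - 5*(-4) = -20 - (-20) = 0
uv = 49 - 3*e12 + 3*e13 + 0*e23


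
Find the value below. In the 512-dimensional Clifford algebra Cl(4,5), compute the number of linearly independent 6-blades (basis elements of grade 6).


Number of grade-k basis blades in Cl(p,q) with n = p + q is C(n, k).
n = 4 + 5 = 9
C(9, 6) = 9! / (6! * 3!)
= 362880 / (720 * 6)
= 84


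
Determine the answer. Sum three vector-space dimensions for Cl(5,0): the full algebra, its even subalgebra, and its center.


n = 5 + 0 = 5
Total dim = 2^5 = 32
Even subalgebra dim = 2^4 = 16
n is odd, so center dim = 2
Sum = 32 + 16 + 2 = 50


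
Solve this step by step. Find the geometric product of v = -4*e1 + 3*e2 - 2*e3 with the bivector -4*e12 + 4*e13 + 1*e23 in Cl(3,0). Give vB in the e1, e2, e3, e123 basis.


vB has grade-1 (vector) and grade-3 (trivector) parts: vB = (v _| B) + (v ^ B).
Vector part <vB>_1:
  e1: -v2*b12 - v3*b13 = -(3)*(-4) - (-2)*(4) = 20
  e2: v1*b12 - v3*b23 = (-4)*(-4) - (-2)*(1) = 18
  e3: v1*b13 + v2*b23 = (-4)*(4) + (3)*(1) = -13
Trivector part <vB>_3:
  e123: v1*b23 - v2*b13 + v3*b12 = (-4)*(1) - (3)*(4) + (-2)*(-4) = -8
vB = 20*e1 + 18*e2 - 13*e3 - 8*e123


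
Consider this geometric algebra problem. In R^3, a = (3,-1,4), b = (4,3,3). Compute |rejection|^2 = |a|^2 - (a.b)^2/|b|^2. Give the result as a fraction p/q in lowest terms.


|a|^2 = 3^2 + (-1)^2 + 4^2 = 26
|b|^2 = 4^2 + 3^2 + 3^2 = 34
a . b = 3*4 + (-1)*3 + 4*3 = 21
(a.b)^2 = 21^2 = 441
|rej|^2 = 26 - 441/34
= (884 - 441)/34
= 443/34
In lowest terms: 443/34


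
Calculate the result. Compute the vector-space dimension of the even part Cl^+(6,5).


Even subalgebra dimension = 2^(n-1)
n = 6 + 5 = 11
2^(11 - 1) = 2^10 = 1024
Verification: sum of C(11,k) for even k = 1 + 55 + 330 + 462 + 165 + 11 = 1024
Result = 1024


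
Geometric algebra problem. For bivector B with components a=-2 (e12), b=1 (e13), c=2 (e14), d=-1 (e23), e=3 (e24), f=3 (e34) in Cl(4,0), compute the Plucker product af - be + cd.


Plucker relation: af - be + cd
a*f = (-2)*3 = -6
b*e = 1*3 = 3
c*d = 2*(-1) = -2
af - be + cd = -6 - 3 + (-2)
= -11


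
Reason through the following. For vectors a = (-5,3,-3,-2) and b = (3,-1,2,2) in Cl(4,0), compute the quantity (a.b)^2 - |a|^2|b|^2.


a . b = (-5)*3 + 3*(-1) + (-3)*2 + (-2)*2
= -15 + (-3) + (-6) + (-4) = -28
|a|^2 = (-5)^2 + 3^2 + (-3)^2 + (-2)^2 = 47
|b|^2 = 3^2 + (-1)^2 + 2^2 + 2^2 = 18
(a.b)^2 = (-28)^2 = 784
|a|^2 * |b|^2 = 47 * 18 = 846
Result = 784 - 846 = -62


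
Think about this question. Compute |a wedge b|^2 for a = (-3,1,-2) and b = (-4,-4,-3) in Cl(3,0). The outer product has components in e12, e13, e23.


a wedge b = (a1*b2 - a2*b1)*e12 + (a1*b3 - a3*b1)*e13 + (a2*b3 - a3*b2)*e23
e12 coeff: (-3)*(-4) - 1*(-4) = 12 - (-4) = 16
e13 coeff: (-3)*(-3) - (-2)*(-4) = 9 - 8 = 1
e23 coeff: 1*(-3) - (-2)*(-4) = -3 - 8 = -11
|a wedge b|^2 = 16^2 + 1^2 + (-11)^2
= 256 + 1 + 121
= 378


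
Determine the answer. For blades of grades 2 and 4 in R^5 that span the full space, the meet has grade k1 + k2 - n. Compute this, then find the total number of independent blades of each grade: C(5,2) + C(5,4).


Meet grade = grade(A) + grade(B) - n
= 2 + 4 - 5 = 1
C(5,2) = 10
C(5,4) = 5
dim_A + dim_B = 10 + 5 = 15


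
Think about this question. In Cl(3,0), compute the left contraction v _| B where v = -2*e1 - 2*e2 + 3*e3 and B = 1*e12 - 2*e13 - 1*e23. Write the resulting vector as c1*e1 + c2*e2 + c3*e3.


Left contraction v _| B = <vB>_1 (grade-1 part of the geometric product vB).
Using e1_|e12 = e2, e2_|e12 = -e1, e1_|e13 = e3, e3_|e13 = -e1, e2_|e23 = e3, e3_|e23 = -e2:
e1 coeff: -v2*b12 - v3*b13 = -(-2)*(1) - (3)*(-2) = 8
e2 coeff: v1*b12 - v3*b23 = (-2)*(1) - (3)*(-1) = 1
e3 coeff: v1*b13 + v2*b23 = (-2)*(-2) + (-2)*(-1) = 6
v _| B = 8*e1 + 1*e2 + 6*e3


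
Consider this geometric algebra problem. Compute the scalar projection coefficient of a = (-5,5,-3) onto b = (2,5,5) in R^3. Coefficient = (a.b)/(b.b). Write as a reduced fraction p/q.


Projection coefficient = (a . b) / (b . b)
a . b = (-5)*2 + 5*5 + (-3)*5
= -10 + 25 + (-15) = 0
b . b = 2^2 + 5^2 + 5^2
= 4 + 25 + 25 = 54
Coefficient = 0/54
In lowest terms: 0/1


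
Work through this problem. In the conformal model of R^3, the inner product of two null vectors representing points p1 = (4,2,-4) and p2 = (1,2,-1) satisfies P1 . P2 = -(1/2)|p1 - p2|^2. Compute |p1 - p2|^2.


p1 - p2 = (3, 0, -3)
|p1 - p2|^2 = 3^2 + 0^2 + (-3)^2
= 9 + 0 + 9
= 18


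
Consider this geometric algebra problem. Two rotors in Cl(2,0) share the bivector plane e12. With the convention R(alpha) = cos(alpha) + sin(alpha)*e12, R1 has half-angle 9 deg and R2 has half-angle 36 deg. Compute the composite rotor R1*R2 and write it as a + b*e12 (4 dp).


Same-plane rotors commute and their half-angles add:
R1*R2 = cos(a1 + a2) + sin(a1 + a2)*e12.
a1 + a2 = 9 + 36 = 45 deg
cos(45 deg) = 0.7071
sin(45 deg) = 0.7071
R1*R2 = 0.7071 + 0.7071*e12


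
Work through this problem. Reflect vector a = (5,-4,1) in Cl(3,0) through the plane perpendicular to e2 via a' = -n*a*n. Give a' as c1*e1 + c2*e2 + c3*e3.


Reflection formula: a' = -n*a*n, with n = e2 (unit vector, n^2 = 1).
For reflection through hyperplane perp to e2:
The component along e2 flips sign, others stay.
a = (5, -4, 1)
a' = (5, 4, 1)
a' = 5*e1 + 4*e2 + 1*e3


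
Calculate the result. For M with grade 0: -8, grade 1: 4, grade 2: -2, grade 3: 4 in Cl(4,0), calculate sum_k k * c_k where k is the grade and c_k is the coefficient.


Grade-weighted sum = sum of grade_k * coefficient_k
0*(-8) = 0
1*4 = 4
2*(-2) = -4
3*4 = 12
Total = 0 + 4 + (-4) + 12 = 12


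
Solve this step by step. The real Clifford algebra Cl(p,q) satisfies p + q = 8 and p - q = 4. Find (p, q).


We need p + q = 8 and p - q = 4.
Adding: 2p = 8 + 4 = 12, so p = 6.
Then q = 8 - 6 = 2.
(p, q) = (6, 2)


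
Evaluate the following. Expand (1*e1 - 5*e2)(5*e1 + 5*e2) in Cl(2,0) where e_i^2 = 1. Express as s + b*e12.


Expand: (1*e1 - 5*e2)(5*e1 + 5*e2)
= 1*5*e1e1 + 1*5*e1e2 + (-5)*5*e2e1 + (-5)*5*e2e2
Using e1^2 = e2^2 = 1, e2e1 = -e1e2:
Scalar part s = 1*5 + (-5)*5 = 5 + (-25) = -20
Bivector part b = 1*5 - (-5)*5 = 5 - (-25) = 30
uv = -20 + 30*e12


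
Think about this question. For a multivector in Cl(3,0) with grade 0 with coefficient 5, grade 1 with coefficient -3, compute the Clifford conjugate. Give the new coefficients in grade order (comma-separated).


Clifford conjugate sign for grade k: (-1)^(k(k+1)/2)
Grade 0: (-1)^(0*1/2) = (-1)^0 = 1, coeff 5 -> 5
Grade 1: (-1)^(1*2/2) = (-1)^1 = -1, coeff -3 -> 3
Conjugated coefficients: 5, 3


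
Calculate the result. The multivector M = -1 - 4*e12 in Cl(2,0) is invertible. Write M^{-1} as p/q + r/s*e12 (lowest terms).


M = -1 - 4*e12, where e12^2 = -1.
Since M commutes with its reverse ~M = a - b*e12, M * ~M = a^2 - b^2*e12^2 = a^2 + b^2.
So M^{-1} = ~M / (a^2 + b^2) = (a - b*e12)/(a^2 + b^2).
a^2 + b^2 = 1 + 16 = 17
Scalar part = -1/17 = -1/17
Bivector coeff = 4/17 = 4/17
M^{-1} = -1/17 + 4/17*e12


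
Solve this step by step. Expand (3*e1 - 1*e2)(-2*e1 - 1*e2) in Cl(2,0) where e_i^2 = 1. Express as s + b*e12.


Expand: (3*e1 - 1*e2)(-2*e1 - 1*e2)
= 3*(-2)*e1e1 + 3*(-1)*e1e2 + (-1)*(-2)*e2e1 + (-1)*(-1)*e2e2
Using e1^2 = e2^2 = 1, e2e1 = -e1e2:
Scalar part s = 3*(-2) + (-1)*(-1) = -6 + 1 = -5
Bivector part b = 3*(-1) - (-1)*(-2) = -3 - 2 = -5
uv = -5 - 5*e12


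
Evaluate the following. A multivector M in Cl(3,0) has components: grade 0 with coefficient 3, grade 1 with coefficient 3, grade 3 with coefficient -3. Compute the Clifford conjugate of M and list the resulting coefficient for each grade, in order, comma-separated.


Clifford conjugate sign for grade k: (-1)^(k(k+1)/2)
Grade 0: (-1)^(0*1/2) = (-1)^0 = 1, coeff 3 -> 3
Grade 1: (-1)^(1*2/2) = (-1)^1 = -1, coeff 3 -> -3
Grade 3: (-1)^(3*4/2) = (-1)^6 = 1, coeff -3 -> -3
Conjugated coefficients: 3, -3, -3


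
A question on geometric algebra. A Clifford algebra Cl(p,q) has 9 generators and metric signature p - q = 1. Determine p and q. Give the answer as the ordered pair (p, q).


We need p + q = 9 and p - q = 1.
Adding: 2p = 9 + 1 = 10, so p = 5.
Then q = 9 - 5 = 4.
(p, q) = (5, 4)


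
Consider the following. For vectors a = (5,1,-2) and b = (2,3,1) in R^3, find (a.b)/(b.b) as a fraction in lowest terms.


Projection coefficient = (a . b) / (b . b)
a . b = 5*2 + 1*3 + (-2)*1
= 10 + 3 + (-2) = 11
b . b = 2^2 + 3^2 + 1^2
= 4 + 9 + 1 = 14
Coefficient = 11/14
In lowest terms: 11/14


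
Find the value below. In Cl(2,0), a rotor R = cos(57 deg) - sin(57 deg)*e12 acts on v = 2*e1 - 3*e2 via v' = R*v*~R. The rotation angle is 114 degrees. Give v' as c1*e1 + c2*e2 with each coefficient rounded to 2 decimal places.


Rotor R = cos(57deg) - sin(57deg)*e12
Rotation angle theta = 2 * 57 = 114 degrees
v' = R*v*~R rotates v by theta.
cos(114deg) = -0.4067, sin(114deg) = 0.9135
v'_1 = 2*cos(114deg) - (-3)*sin(114deg)
= 2*(-0.4067) - (-3)*0.9135
= 1.93
v'_2 = 2*sin(114deg) + (-3)*cos(114deg)
= 2*0.9135 + (-3)*(-0.4067)
= 3.05
v' = 1.93*e1 + 3.05*e2


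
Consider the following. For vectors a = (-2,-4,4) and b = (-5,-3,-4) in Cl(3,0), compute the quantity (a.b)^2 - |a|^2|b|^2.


a . b = (-2)*(-5) + (-4)*(-3) + 4*(-4)
= 10 + 12 + (-16) = 6
|a|^2 = (-2)^2 + (-4)^2 + 4^2 = 36
|b|^2 = (-5)^2 + (-3)^2 + (-4)^2 = 50
(a.b)^2 = 6^2 = 36
|a|^2 * |b|^2 = 36 * 50 = 1800
Result = 36 - 1800 = -1764


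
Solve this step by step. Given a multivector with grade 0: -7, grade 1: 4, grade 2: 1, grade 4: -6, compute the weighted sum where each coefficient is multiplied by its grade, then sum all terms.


Grade-weighted sum = sum of grade_k * coefficient_k
0*(-7) = 0
1*4 = 4
2*1 = 2
4*(-6) = -24
Total = 0 + 4 + 2 + (-24) = -18


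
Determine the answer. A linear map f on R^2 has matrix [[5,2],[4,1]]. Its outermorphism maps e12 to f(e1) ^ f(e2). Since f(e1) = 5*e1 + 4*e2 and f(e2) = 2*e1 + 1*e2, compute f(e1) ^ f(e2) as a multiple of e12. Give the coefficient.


The outermorphism of a linear map f sends e1^e2 to f(e1)^f(e2).
f(e1) = 5*e1 + 4*e2
f(e2) = 2*e1 + 1*e2
f(e1) ^ f(e2) = (5*e1 + 4*e2) ^ (2*e1 + 1*e2)
= 5*1*e12 + 4*2*e21
= (5 - 8)*e12
= -3*e12
Coefficient = -3


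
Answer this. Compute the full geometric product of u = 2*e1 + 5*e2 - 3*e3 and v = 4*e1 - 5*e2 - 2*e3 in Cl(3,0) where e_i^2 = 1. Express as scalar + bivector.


In Cl(3,0): e_i^2 = 1, e_ie_j = -e_je_i for i != j.
Scalar part = u . v = 2*4 + 5*(-5) + (-3)*(-2)
= 8 + (-25) + 6 = -11
e12 coeff = 2*(-5) - 5*4 = -10 - 20 = -30
e13 coeff = 2*(-2) - (-3)*4 = -4 - (-12) = 8
e23 coeff = 5*(-2) - (-3)*(-5) = -10 - 15 = -25
uv = -11 - 30*e12 + 8*e13 - 25*e23


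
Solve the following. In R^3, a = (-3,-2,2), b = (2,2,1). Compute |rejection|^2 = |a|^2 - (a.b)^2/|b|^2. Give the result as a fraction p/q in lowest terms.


|a|^2 = (-3)^2 + (-2)^2 + 2^2 = 17
|b|^2 = 2^2 + 2^2 + 1^2 = 9
a . b = (-3)*2 + (-2)*2 + 2*1 = -8
(a.b)^2 = (-8)^2 = 64
|rej|^2 = 17 - 64/9
= (153 - 64)/9
= 89/9
In lowest terms: 89/9


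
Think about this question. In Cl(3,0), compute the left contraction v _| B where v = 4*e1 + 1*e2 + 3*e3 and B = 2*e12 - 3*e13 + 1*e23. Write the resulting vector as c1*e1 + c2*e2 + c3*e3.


Left contraction v _| B = <vB>_1 (grade-1 part of the geometric product vB).
Using e1_|e12 = e2, e2_|e12 = -e1, e1_|e13 = e3, e3_|e13 = -e1, e2_|e23 = e3, e3_|e23 = -e2:
e1 coeff: -v2*b12 - v3*b13 = -(1)*(2) - (3)*(-3) = 7
e2 coeff: v1*b12 - v3*b23 = (4)*(2) - (3)*(1) = 5
e3 coeff: v1*b13 + v2*b23 = (4)*(-3) + (1)*(1) = -11
v _| B = 7*e1 + 5*e2 - 11*e3


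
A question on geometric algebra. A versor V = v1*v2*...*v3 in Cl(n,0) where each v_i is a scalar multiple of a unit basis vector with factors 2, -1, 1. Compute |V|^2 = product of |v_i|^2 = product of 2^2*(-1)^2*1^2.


Each vector v_i has |v_i|^2 = s_i^2
Squared scales: 2^2 = 4, (-1)^2 = 1, 1^2 = 1
|V|^2 = 4 * 1 * 1
= 4


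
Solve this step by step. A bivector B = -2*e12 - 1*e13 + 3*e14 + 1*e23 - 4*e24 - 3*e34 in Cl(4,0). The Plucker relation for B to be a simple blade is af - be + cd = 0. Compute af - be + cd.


Plucker relation: af - be + cd
a*f = (-2)*(-3) = 6
b*e = (-1)*(-4) = 4
c*d = 3*1 = 3
af - be + cd = 6 - 4 + 3
= 5


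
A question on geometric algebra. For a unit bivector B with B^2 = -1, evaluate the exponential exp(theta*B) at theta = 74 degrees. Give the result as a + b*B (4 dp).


For a unit bivector B with B^2 = -1, the exponential series gives
e^(theta*B) = cos(theta) + sin(theta)*B (the GA analogue of Euler's formula).
theta = 74 degrees = 1.291544 rad
cos(74 deg) = 0.2756
sin(74 deg) = 0.9613
exp(theta*B) = 0.2756 + 0.9613*B


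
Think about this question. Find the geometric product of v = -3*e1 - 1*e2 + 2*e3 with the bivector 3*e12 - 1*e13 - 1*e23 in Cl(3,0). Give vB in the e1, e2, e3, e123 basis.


vB has grade-1 (vector) and grade-3 (trivector) parts: vB = (v _| B) + (v ^ B).
Vector part <vB>_1:
  e1: -v2*b12 - v3*b13 = -(-1)*(3) - (2)*(-1) = 5
  e2: v1*b12 - v3*b23 = (-3)*(3) - (2)*(-1) = -7
  e3: v1*b13 + v2*b23 = (-3)*(-1) + (-1)*(-1) = 4
Trivector part <vB>_3:
  e123: v1*b23 - v2*b13 + v3*b12 = (-3)*(-1) - (-1)*(-1) + (2)*(3) = 8
vB = 5*e1 - 7*e2 + 4*e3 + 8*e123


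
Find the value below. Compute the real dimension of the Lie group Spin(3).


Spin(n) double-covers SO(n); both have Lie algebra so(n) of dimension n(n-1)/2.
n = 3
n(n-1) = 3 * 2 = 6
dim Spin(3) = 6/2 = 3


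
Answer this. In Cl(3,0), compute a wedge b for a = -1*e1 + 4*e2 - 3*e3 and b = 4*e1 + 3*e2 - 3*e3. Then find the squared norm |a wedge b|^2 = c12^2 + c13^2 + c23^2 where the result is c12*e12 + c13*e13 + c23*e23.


a wedge b = (a1*b2 - a2*b1)*e12 + (a1*b3 - a3*b1)*e13 + (a2*b3 - a3*b2)*e23
e12 coeff: (-1)*3 - 4*4 = -3 - 16 = -19
e13 coeff: (-1)*(-3) - (-3)*4 = 3 - (-12) = 15
e23 coeff: 4*(-3) - (-3)*3 = -12 - (-9) = -3
|a wedge b|^2 = (-19)^2 + 15^2 + (-3)^2
= 361 + 225 + 9
= 595


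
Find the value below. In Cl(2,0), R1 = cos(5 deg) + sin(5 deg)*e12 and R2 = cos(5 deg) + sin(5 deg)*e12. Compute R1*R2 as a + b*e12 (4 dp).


Same-plane rotors commute and their half-angles add:
R1*R2 = cos(a1 + a2) + sin(a1 + a2)*e12.
a1 + a2 = 5 + 5 = 10 deg
cos(10 deg) = 0.9848
sin(10 deg) = 0.1736
R1*R2 = 0.9848 + 0.1736*e12


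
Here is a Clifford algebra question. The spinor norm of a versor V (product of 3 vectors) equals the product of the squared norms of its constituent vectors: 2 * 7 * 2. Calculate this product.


Spinor norm N(V) = |v1|^2 * |v2|^2 * ... * |v3|^2
= 2 * 7 * 2
Running product: 2, 14, 28
N(V) = 28


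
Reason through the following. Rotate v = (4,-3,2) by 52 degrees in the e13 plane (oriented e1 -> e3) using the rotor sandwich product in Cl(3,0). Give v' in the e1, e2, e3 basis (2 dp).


Rotor R = cos(26deg) - sin(26deg)*e13
Rotation angle theta = 2 * 26 = 52 degrees in the e13 plane (e1 -> e3).
The component perpendicular to the plane (e2) is invariant: v'_2 = v2 = -3.00
cos(52deg) = 0.6157, sin(52deg) = 0.7880
v'_1 = v1*cos(theta) - v3*sin(theta) = 4*0.6157 - 2*0.7880 = 0.89
v'_3 = v1*sin(theta) + v3*cos(theta) = 4*0.7880 + 2*0.6157 = 4.38
v' = 0.89*e1 - 3.00*e2 + 4.38*e3


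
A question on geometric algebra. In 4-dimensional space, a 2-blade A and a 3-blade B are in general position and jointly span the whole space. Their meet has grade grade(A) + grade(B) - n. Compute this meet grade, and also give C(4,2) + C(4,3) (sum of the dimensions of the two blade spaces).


Meet grade = grade(A) + grade(B) - n
= 2 + 3 - 4 = 1
C(4,2) = 6
C(4,3) = 4
dim_A + dim_B = 6 + 4 = 10


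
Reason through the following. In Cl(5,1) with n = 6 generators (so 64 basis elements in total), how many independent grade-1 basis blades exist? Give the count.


Number of grade-k basis blades in Cl(p,q) with n = p + q is C(n, k).
n = 5 + 1 = 6
C(6, 1) = 6! / (1! * 5!)
= 720 / (1 * 120)
= 6


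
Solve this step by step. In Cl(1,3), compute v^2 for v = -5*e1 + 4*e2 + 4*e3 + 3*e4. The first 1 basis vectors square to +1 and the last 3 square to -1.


v^2 = sum of c_i^2 * e_i^2
Positive signature terms (e_i^2 = +1): (-5)^2 = 25
Negative signature terms (e_j^2 = -1): 4^2 + 4^2 + 3^2 = 41
v^2 = 25 - 41 = -16


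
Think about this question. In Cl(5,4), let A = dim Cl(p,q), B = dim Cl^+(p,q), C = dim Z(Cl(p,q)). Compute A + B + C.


n = 5 + 4 = 9
Total dim = 2^9 = 512
Even subalgebra dim = 2^8 = 256
n is odd, so center dim = 2
Sum = 512 + 256 + 2 = 770


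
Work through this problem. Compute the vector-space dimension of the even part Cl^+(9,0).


Even subalgebra dimension = 2^(n-1)
n = 9 + 0 = 9
2^(9 - 1) = 2^8 = 256
Verification: sum of C(9,k) for even k = 1 + 36 + 126 + 84 + 9 = 256
Result = 256


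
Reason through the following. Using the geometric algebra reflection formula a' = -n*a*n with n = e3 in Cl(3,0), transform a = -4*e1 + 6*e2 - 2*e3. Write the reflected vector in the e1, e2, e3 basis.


Reflection formula: a' = -n*a*n, with n = e3 (unit vector, n^2 = 1).
For reflection through hyperplane perp to e3:
The component along e3 flips sign, others stay.
a = (-4, 6, -2)
a' = (-4, 6, 2)
a' = -4*e1 + 6*e2 + 2*e3


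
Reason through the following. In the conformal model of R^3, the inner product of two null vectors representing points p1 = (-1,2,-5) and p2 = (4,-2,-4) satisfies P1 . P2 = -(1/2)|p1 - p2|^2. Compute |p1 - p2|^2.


p1 - p2 = (-5, 4, -1)
|p1 - p2|^2 = (-5)^2 + 4^2 + (-1)^2
= 25 + 16 + 1
= 42


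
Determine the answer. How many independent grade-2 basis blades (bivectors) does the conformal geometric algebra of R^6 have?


The conformal model of R^6 uses Cl(7,1) with m = 6 + 2 = 8 generators.
Number of grade-2 blades = C(m, 2) = C(8, 2)
= 8*7/2 = 28


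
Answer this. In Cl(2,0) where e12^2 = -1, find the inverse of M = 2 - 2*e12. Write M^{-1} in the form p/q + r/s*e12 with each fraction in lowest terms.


M = 2 - 2*e12, where e12^2 = -1.
Since M commutes with its reverse ~M = a - b*e12, M * ~M = a^2 - b^2*e12^2 = a^2 + b^2.
So M^{-1} = ~M / (a^2 + b^2) = (a - b*e12)/(a^2 + b^2).
a^2 + b^2 = 4 + 4 = 8
Scalar part = 2/8 = 1/4
Bivector coeff = 2/8 = 1/4
M^{-1} = 1/4 + 1/4*e12


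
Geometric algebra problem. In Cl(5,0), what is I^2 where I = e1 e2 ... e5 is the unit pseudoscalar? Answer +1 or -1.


The pseudoscalar I = e1...e_n (product of all n generators) of Cl(p,q) satisfies I^2 = (-1)^(q + n(n-1)/2).
p = 5, q = 0, n = p + q = 5
n(n-1)/2 = 5 * 4 / 2 = 10
Exponent = q + n(n-1)/2 = 0 + 10 = 10
I^2 = (-1)^10 = +1


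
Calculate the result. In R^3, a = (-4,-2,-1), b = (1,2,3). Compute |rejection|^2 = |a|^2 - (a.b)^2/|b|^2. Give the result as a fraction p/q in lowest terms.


|a|^2 = (-4)^2 + (-2)^2 + (-1)^2 = 21
|b|^2 = 1^2 + 2^2 + 3^2 = 14
a . b = (-4)*1 + (-2)*2 + (-1)*3 = -11
(a.b)^2 = (-11)^2 = 121
|rej|^2 = 21 - 121/14
= (294 - 121)/14
= 173/14
In lowest terms: 173/14


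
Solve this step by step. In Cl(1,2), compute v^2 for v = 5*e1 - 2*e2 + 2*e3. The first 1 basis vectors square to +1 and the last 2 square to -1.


v^2 = sum of c_i^2 * e_i^2
Positive signature terms (e_i^2 = +1): 5^2 = 25
Negative signature terms (e_j^2 = -1): (-2)^2 + 2^2 = 8
v^2 = 25 - 8 = 17


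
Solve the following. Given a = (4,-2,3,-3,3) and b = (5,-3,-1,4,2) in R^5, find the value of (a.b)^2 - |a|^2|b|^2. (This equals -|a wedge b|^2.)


a . b = 4*5 + (-2)*(-3) + 3*(-1) + (-3)*4 + 3*2
= 20 + 6 + (-3) + (-12) + 6 = 17
|a|^2 = 4^2 + (-2)^2 + 3^2 + (-3)^2 + 3^2 = 47
|b|^2 = 5^2 + (-3)^2 + (-1)^2 + 4^2 + 2^2 = 55
(a.b)^2 = 17^2 = 289
|a|^2 * |b|^2 = 47 * 55 = 2585
Result = 289 - 2585 = -2296


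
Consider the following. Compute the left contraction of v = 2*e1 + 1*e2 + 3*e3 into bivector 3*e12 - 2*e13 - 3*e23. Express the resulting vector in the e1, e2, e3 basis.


Left contraction v _| B = <vB>_1 (grade-1 part of the geometric product vB).
Using e1_|e12 = e2, e2_|e12 = -e1, e1_|e13 = e3, e3_|e13 = -e1, e2_|e23 = e3, e3_|e23 = -e2:
e1 coeff: -v2*b12 - v3*b13 = -(1)*(3) - (3)*(-2) = 3
e2 coeff: v1*b12 - v3*b23 = (2)*(3) - (3)*(-3) = 15
e3 coeff: v1*b13 + v2*b23 = (2)*(-2) + (1)*(-3) = -7
v _| B = 3*e1 + 15*e2 - 7*e3


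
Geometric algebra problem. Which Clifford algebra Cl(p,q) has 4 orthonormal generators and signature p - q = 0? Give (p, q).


We need p + q = 4 and p - q = 0.
Adding: 2p = 4 + 0 = 4, so p = 2.
Then q = 4 - 2 = 2.
(p, q) = (2, 2)


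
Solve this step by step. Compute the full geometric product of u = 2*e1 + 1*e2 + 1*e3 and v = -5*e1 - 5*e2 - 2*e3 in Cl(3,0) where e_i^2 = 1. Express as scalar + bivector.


In Cl(3,0): e_i^2 = 1, e_ie_j = -e_je_i for i != j.
Scalar part = u . v = 2*(-5) + 1*(-5) + 1*(-2)
= -10 + (-5) + (-2) = -17
e12 coeff = 2*(-5) - 1*(-5) = -10 - (-5) = -5
e13 coeff = 2*(-2) - 1*(-5) = -4 - (-5) = 1
e23 coeff = 1*(-2) - 1*(-5) = -2 - (-5) = 3
uv = -17 - 5*e12 + 1*e13 + 3*e23


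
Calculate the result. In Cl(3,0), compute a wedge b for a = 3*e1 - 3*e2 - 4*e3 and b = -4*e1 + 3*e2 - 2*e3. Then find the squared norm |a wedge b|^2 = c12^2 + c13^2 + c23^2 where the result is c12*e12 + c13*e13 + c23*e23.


a wedge b = (a1*b2 - a2*b1)*e12 + (a1*b3 - a3*b1)*e13 + (a2*b3 - a3*b2)*e23
e12 coeff: 3*3 - (-3)*(-4) = 9 - 12 = -3
e13 coeff: 3*(-2) - (-4)*(-4) = -6 - 16 = -22
e23 coeff: (-3)*(-2) - (-4)*3 = 6 - (-12) = 18
|a wedge b|^2 = (-3)^2 + (-22)^2 + 18^2
= 9 + 484 + 324
= 817


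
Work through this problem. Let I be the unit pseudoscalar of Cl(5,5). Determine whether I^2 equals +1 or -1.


The pseudoscalar I = e1...e_n (product of all n generators) of Cl(p,q) satisfies I^2 = (-1)^(q + n(n-1)/2).
p = 5, q = 5, n = p + q = 10
n(n-1)/2 = 10 * 9 / 2 = 45
Exponent = q + n(n-1)/2 = 5 + 45 = 50
I^2 = (-1)^50 = +1


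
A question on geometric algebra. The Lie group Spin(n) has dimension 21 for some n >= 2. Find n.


dim Spin(n) = dim so(n) = n(n-1)/2.
Solve n(n-1)/2 = 21, i.e. n^2 - n - 42 = 0.
Discriminant = 1 + 8*21 = 169
n = (1 + sqrt(169))/2 = (1 + 13)/2 = 7


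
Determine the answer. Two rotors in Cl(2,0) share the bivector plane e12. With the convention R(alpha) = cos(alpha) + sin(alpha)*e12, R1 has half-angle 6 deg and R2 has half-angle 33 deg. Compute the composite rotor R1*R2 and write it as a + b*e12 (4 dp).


Same-plane rotors commute and their half-angles add:
R1*R2 = cos(a1 + a2) + sin(a1 + a2)*e12.
a1 + a2 = 6 + 33 = 39 deg
cos(39 deg) = 0.7771
sin(39 deg) = 0.6293
R1*R2 = 0.7771 + 0.6293*e12


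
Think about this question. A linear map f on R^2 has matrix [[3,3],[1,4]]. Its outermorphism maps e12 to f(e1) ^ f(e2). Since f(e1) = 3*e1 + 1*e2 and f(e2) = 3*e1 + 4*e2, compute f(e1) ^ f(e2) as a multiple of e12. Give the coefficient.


The outermorphism of a linear map f sends e1^e2 to f(e1)^f(e2).
f(e1) = 3*e1 + 1*e2
f(e2) = 3*e1 + 4*e2
f(e1) ^ f(e2) = (3*e1 + 1*e2) ^ (3*e1 + 4*e2)
= 3*4*e12 + 1*3*e21
= (12 - 3)*e12
= 9*e12
Coefficient = 9


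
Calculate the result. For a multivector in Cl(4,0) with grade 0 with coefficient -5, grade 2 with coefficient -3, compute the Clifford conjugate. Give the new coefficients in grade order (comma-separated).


Clifford conjugate sign for grade k: (-1)^(k(k+1)/2)
Grade 0: (-1)^(0*1/2) = (-1)^0 = 1, coeff -5 -> -5
Grade 2: (-1)^(2*3/2) = (-1)^3 = -1, coeff -3 -> 3
Conjugated coefficients: -5, 3


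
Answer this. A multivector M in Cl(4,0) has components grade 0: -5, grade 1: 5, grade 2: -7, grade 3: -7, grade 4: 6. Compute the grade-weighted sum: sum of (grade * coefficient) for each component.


Grade-weighted sum = sum of grade_k * coefficient_k
0*(-5) = 0
1*5 = 5
2*(-7) = -14
3*(-7) = -21
4*6 = 24
Total = 0 + 5 + (-14) + (-21) + 24 = -6


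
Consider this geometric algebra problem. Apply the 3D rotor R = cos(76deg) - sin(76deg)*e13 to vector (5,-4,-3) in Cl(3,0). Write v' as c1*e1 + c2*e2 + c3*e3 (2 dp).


Rotor R = cos(76deg) - sin(76deg)*e13
Rotation angle theta = 2 * 76 = 152 degrees in the e13 plane (e1 -> e3).
The component perpendicular to the plane (e2) is invariant: v'_2 = v2 = -4.00
cos(152deg) = -0.8829, sin(152deg) = 0.4695
v'_1 = v1*cos(theta) - v3*sin(theta) = 5*(-0.8829) - (-3)*0.4695 = -3.01
v'_3 = v1*sin(theta) + v3*cos(theta) = 5*0.4695 + (-3)*(-0.8829) = 5.00
v' = -3.01*e1 - 4.00*e2 + 5.00*e3


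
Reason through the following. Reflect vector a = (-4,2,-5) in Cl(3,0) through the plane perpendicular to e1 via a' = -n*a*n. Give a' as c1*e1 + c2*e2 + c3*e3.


Reflection formula: a' = -n*a*n, with n = e1 (unit vector, n^2 = 1).
For reflection through hyperplane perp to e1:
The component along e1 flips sign, others stay.
a = (-4, 2, -5)
a' = (4, 2, -5)
a' = 4*e1 + 2*e2 - 5*e3


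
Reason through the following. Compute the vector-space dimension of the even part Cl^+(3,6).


Even subalgebra dimension = 2^(n-1)
n = 3 + 6 = 9
2^(9 - 1) = 2^8 = 256
Verification: sum of C(9,k) for even k = 1 + 36 + 126 + 84 + 9 = 256
Result = 256


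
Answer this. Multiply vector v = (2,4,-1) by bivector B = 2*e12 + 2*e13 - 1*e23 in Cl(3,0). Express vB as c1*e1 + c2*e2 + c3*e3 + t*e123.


vB has grade-1 (vector) and grade-3 (trivector) parts: vB = (v _| B) + (v ^ B).
Vector part <vB>_1:
  e1: -v2*b12 - v3*b13 = -(4)*(2) - (-1)*(2) = -6
  e2: v1*b12 - v3*b23 = (2)*(2) - (-1)*(-1) = 3
  e3: v1*b13 + v2*b23 = (2)*(2) + (4)*(-1) = 0
Trivector part <vB>_3:
  e123: v1*b23 - v2*b13 + v3*b12 = (2)*(-1) - (4)*(2) + (-1)*(2) = -12
vB = -6*e1 + 3*e2 + 0*e3 - 12*e123


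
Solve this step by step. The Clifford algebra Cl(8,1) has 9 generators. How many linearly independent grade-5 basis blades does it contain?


Number of grade-k basis blades in Cl(p,q) with n = p + q is C(n, k).
n = 8 + 1 = 9
C(9, 5) = 9! / (5! * 4!)
= 362880 / (120 * 24)
= 126


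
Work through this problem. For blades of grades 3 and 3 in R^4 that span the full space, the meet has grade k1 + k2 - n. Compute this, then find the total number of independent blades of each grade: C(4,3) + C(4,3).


Meet grade = grade(A) + grade(B) - n
= 3 + 3 - 4 = 2
C(4,3) = 4
C(4,3) = 4
dim_A + dim_B = 4 + 4 = 8


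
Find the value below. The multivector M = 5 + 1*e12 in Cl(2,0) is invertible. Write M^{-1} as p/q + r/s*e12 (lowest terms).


M = 5 + 1*e12, where e12^2 = -1.
Since M commutes with its reverse ~M = a - b*e12, M * ~M = a^2 - b^2*e12^2 = a^2 + b^2.
So M^{-1} = ~M / (a^2 + b^2) = (a - b*e12)/(a^2 + b^2).
a^2 + b^2 = 25 + 1 = 26
Scalar part = 5/26 = 5/26
Bivector coeff = -1/26 = -1/26
M^{-1} = 5/26 - 1/26*e12


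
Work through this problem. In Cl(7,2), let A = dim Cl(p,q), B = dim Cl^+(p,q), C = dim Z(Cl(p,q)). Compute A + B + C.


n = 7 + 2 = 9
Total dim = 2^9 = 512
Even subalgebra dim = 2^8 = 256
n is odd, so center dim = 2
Sum = 512 + 256 + 2 = 770


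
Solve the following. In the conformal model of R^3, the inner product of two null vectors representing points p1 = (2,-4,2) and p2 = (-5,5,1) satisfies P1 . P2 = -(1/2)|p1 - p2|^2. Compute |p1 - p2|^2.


p1 - p2 = (7, -9, 1)
|p1 - p2|^2 = 7^2 + (-9)^2 + 1^2
= 49 + 81 + 1
= 131


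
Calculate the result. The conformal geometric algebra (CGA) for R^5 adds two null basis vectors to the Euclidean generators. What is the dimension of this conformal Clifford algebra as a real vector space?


The conformal model of R^5 uses Cl(6,1): the 5 Euclidean generators plus two extra orthogonal generators e+ (e+^2 = +1) and e- (e-^2 = -1), from which the null vectors e0, einf are built.
Number of generators m = 5 + 2 = 7.
dim Cl(p,q) = 2^m = 2^7 = 128


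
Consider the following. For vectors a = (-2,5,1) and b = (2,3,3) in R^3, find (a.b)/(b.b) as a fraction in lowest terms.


Projection coefficient = (a . b) / (b . b)
a . b = (-2)*2 + 5*3 + 1*3
= -4 + 15 + 3 = 14
b . b = 2^2 + 3^2 + 3^2
= 4 + 9 + 9 = 22
Coefficient = 14/22
In lowest terms: 7/11


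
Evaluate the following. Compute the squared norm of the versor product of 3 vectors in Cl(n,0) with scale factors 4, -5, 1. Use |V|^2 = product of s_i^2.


Each vector v_i has |v_i|^2 = s_i^2
Squared scales: 4^2 = 16, (-5)^2 = 25, 1^2 = 1
|V|^2 = 16 * 25 * 1
= 400


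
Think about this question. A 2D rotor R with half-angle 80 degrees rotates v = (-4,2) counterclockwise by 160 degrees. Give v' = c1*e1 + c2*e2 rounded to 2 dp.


Rotor R = cos(80deg) - sin(80deg)*e12
Rotation angle theta = 2 * 80 = 160 degrees
v' = R*v*~R rotates v by theta.
cos(160deg) = -0.9397, sin(160deg) = 0.3420
v'_1 = -4*cos(160deg) - 2*sin(160deg)
= -4*(-0.9397) - 2*0.3420
= 3.07
v'_2 = -4*sin(160deg) + 2*cos(160deg)
= -4*0.3420 + 2*(-0.9397)
= -3.25
v' = 3.07*e1 - 3.25*e2


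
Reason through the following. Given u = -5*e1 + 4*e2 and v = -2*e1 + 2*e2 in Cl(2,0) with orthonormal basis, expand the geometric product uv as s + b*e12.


Expand: (-5*e1 + 4*e2)(-2*e1 + 2*e2)
= (-5)*(-2)*e1e1 + (-5)*2*e1e2 + 4*(-2)*e2e1 + 4*2*e2e2
Using e1^2 = e2^2 = 1, e2e1 = -e1e2:
Scalar part s = (-5)*(-2) + 4*2 = 10 + 8 = 18
Bivector part b = (-5)*2 - 4*(-2) = -10 - (-8) = -2
uv = 18 - 2*e12


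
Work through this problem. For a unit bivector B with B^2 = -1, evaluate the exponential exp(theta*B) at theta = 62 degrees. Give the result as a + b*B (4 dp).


For a unit bivector B with B^2 = -1, the exponential series gives
e^(theta*B) = cos(theta) + sin(theta)*B (the GA analogue of Euler's formula).
theta = 62 degrees = 1.082104 rad
cos(62 deg) = 0.4695
sin(62 deg) = 0.8829
exp(theta*B) = 0.4695 + 0.8829*B


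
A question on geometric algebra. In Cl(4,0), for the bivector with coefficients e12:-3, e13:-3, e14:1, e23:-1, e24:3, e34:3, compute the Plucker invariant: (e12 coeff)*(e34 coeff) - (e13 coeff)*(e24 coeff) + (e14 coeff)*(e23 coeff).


Plucker relation: af - be + cd
a*f = (-3)*3 = -9
b*e = (-3)*3 = -9
c*d = 1*(-1) = -1
af - be + cd = -9 - (-9) + (-1)
= -1


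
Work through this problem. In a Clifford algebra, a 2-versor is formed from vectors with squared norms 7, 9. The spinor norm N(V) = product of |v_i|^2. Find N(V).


Spinor norm N(V) = |v1|^2 * |v2|^2 * ... * |v2|^2
= 7 * 9
Running product: 7, 63
N(V) = 63


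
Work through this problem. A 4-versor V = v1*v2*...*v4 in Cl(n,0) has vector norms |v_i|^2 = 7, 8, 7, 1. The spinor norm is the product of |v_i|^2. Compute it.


Spinor norm N(V) = |v1|^2 * |v2|^2 * ... * |v4|^2
= 7 * 8 * 7 * 1
Running product: 7, 56, 392, 392
N(V) = 392


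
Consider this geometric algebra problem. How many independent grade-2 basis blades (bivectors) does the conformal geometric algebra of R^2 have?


The conformal model of R^2 uses Cl(3,1) with m = 2 + 2 = 4 generators.
Number of grade-2 blades = C(m, 2) = C(4, 2)
= 4*3/2 = 6


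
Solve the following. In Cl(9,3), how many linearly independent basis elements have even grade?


Even subalgebra dimension = 2^(n-1)
n = 9 + 3 = 12
2^(12 - 1) = 2^11 = 2048
Verification: sum of C(12,k) for even k = 1 + 66 + 495 + 924 + 495 + 66 + 1 = 2048
Result = 2048


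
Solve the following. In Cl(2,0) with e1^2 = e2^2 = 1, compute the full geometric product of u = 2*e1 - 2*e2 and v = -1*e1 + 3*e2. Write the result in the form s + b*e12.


Expand: (2*e1 - 2*e2)(-1*e1 + 3*e2)
= 2*(-1)*e1e1 + 2*3*e1e2 + (-2)*(-1)*e2e1 + (-2)*3*e2e2
Using e1^2 = e2^2 = 1, e2e1 = -e1e2:
Scalar part s = 2*(-1) + (-2)*3 = -2 + (-6) = -8
Bivector part b = 2*3 - (-2)*(-1) = 6 - 2 = 4
uv = -8 + 4*e12


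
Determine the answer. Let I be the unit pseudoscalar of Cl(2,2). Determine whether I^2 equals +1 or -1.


The pseudoscalar I = e1...e_n (product of all n generators) of Cl(p,q) satisfies I^2 = (-1)^(q + n(n-1)/2).
p = 2, q = 2, n = p + q = 4
n(n-1)/2 = 4 * 3 / 2 = 6
Exponent = q + n(n-1)/2 = 2 + 6 = 8
I^2 = (-1)^8 = +1


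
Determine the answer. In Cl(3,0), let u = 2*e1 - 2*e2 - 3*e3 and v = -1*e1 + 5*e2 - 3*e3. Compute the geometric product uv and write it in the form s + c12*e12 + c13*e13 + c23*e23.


In Cl(3,0): e_i^2 = 1, e_ie_j = -e_je_i for i != j.
Scalar part = u . v = 2*(-1) + (-2)*5 + (-3)*(-3)
= -2 + (-10) + 9 = -3
e12 coeff = 2*5 - (-2)*(-1) = 10 - 2 = 8
e13 coeff = 2*(-3) - (-3)*(-1) = -6 - 3 = -9
e23 coeff = (-2)*(-3) - (-3)*5 = 6 - (-15) = 21
uv = -3 + 8*e12 - 9*e13 + 21*e23
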